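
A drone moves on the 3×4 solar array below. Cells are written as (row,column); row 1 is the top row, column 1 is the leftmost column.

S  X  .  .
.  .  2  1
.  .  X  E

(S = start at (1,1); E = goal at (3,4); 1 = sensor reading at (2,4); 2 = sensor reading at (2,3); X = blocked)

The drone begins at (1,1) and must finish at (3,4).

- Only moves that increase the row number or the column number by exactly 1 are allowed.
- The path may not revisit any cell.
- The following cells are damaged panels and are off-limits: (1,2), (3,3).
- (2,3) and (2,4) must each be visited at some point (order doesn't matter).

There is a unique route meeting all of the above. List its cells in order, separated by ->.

(1,1) -> (2,1) -> (2,2) -> (2,3) -> (2,4) -> (3,4)

Moves only go right or down, so the column and row indices never decrease.
Route from (1,1): down 1 to (2,1), right 3 to (2,4), down 1 to (3,4) — 5 moves in all.
Check: all required cells visited.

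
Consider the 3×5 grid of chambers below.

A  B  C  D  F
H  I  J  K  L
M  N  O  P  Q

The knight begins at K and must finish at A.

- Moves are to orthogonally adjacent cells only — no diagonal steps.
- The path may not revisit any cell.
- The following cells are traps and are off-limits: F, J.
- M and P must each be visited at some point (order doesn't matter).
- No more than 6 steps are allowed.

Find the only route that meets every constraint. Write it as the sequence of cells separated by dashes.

K - P - O - N - M - H - A

Any route must reach M and P and still end at A within 6 moves, so the order of the required stops is forced.
Route from K: down to P, 3× left (reaching M), 2× up (reaching A) — 6 moves in all.
Check: all required cells visited; 6 ≤ 6 moves.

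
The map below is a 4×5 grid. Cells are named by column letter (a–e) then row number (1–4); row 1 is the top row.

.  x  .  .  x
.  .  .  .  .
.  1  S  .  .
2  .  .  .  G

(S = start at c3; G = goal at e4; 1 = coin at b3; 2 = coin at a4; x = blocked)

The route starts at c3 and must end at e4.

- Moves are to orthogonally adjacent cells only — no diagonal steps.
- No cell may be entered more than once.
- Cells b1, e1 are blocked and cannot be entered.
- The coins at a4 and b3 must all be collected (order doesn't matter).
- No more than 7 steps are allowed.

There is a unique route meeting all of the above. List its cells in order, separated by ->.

c3 -> b3 -> a3 -> a4 -> b4 -> c4 -> d4 -> e4

The budget equals the shortest possible length, so every move has to be on a shortest route through the required cells.
Route from c3: left 2 to a3, down 1 to a4, right 4 to e4 — 7 moves in all.
Check: all required cells visited; 7 ≤ 7 moves.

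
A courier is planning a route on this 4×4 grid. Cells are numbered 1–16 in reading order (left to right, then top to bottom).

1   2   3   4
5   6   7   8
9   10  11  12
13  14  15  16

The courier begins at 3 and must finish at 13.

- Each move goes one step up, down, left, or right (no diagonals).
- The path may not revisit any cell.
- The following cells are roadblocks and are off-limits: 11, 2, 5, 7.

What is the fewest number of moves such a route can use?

The Manhattan distance from 3 to 13 is |1−4| + |3−1| = 5, so at least 5 moves are needed.
That bound ignores the blocked cells. Measuring each leg by the fewest moves that actually steer around them (3→13: 7) raises the lower bound to 7.
A route of 7 moves exists: 3 → 4 → 8 → 12 → 16 → 15 → 14 → 13.
Since 7 matches that lower bound, it is optimal.

7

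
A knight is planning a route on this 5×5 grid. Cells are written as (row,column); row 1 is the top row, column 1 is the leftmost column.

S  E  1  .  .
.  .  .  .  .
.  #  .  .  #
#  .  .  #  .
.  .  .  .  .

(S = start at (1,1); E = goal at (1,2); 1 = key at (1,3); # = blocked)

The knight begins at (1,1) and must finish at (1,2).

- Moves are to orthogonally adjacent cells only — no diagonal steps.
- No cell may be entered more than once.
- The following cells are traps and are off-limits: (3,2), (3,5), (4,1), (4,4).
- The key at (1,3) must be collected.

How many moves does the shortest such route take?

Any route passes through (1,3) somewhere between (1,1) and (1,2). Summing Manhattan distances along the two legs ((1,1) → (1,3) → (1,2)) gives a lower bound of 2 + 1 = 3 moves.
The shortest route satisfying every rule uses 5 moves: (1,1) → (2,1) → (2,2) → (2,3) → (1,3) → (1,2).
The no-revisit rule (legs can't share cells) pushes the minimum above the 3-move bound; an exhaustive check rules out every length from 3 to 4, leaving 5 as the minimum.

5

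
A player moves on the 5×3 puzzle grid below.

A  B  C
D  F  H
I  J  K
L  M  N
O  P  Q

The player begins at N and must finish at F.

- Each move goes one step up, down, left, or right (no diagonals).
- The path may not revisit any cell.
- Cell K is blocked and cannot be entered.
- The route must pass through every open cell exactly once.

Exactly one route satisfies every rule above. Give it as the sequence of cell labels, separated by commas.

Need to visit all 14 open cells exactly once, starting at N and ending at F.
Cell C has only two open neighbours (H and B), so the path must pass straight through it: one of those is the cell it's entered from and the other is where it exits.
Route from N: down 1 to Q, left 2 to O, up 1 to L, right 1 to M, up 1 to J, left 1 to I, up 2 to A, right 2 to C, down 1 to H, left 1 to F — 13 moves in all.
Check: all 14 open cells covered.

N, Q, P, O, L, M, J, I, D, A, B, C, H, F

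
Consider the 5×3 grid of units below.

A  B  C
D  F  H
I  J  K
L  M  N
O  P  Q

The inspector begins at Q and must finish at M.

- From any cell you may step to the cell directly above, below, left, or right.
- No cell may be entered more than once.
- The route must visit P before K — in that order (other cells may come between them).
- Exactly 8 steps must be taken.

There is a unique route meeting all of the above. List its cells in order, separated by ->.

The waypoints must appear in the order P, K, with no cell reused.
Route from Q: left 2 to O, up 2 to I, right 2 to K, down 1 to N, left 1 to M — 8 moves in all.
Check: order respected (P at step 1, K at step 6); 8 moves as required.

Q -> P -> O -> L -> I -> J -> K -> N -> M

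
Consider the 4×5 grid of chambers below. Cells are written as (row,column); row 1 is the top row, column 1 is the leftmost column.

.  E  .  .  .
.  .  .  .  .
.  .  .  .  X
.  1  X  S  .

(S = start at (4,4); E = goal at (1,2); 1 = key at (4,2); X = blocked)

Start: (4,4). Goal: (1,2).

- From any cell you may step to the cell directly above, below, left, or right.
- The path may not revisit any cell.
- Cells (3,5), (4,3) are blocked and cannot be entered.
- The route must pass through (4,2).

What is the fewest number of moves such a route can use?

9

Any route passes through (4,2) somewhere between (4,4) and (1,2). Summing Manhattan distances along the two legs ((4,4) → (4,2) → (1,2)) gives a lower bound of 2 + 3 = 5 moves.
That bound ignores the blocked cells. Measuring each leg by the fewest moves that actually steer around them ((4,4)→(4,2): 4; (4,2)→(1,2): 3) raises the lower bound to 7.
The shortest route satisfying every rule uses 9 moves: (4,4) → (3,4) → (3,3) → (3,2) → (4,2) → (4,1) → (3,1) → (2,1) → (1,1) → (1,2).
The bound of 7 isn't tight here; checking systematically, no route of length 7 through 8 satisfies every constraint, so 9 is the minimum.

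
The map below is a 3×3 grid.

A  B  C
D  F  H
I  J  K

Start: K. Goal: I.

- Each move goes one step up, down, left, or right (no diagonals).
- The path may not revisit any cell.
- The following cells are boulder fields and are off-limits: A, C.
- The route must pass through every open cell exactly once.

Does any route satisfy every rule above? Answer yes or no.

Cell B has only one open neighbour but is neither the start nor the goal, so a Hamiltonian route would have to both enter and leave it through the same neighbour — impossible without revisiting.

no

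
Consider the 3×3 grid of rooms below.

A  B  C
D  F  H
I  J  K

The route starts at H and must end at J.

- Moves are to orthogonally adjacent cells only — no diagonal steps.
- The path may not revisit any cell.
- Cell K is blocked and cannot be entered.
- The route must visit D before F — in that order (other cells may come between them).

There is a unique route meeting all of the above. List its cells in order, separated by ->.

H -> C -> B -> A -> D -> F -> J

The waypoints must appear in the order D, F, with no cell reused.
Route from H: up 1 to C, left 2 to A, down 1 to D, right 1 to F, down 1 to J — 6 moves in all.
Check: order respected (D at step 4, F at step 5).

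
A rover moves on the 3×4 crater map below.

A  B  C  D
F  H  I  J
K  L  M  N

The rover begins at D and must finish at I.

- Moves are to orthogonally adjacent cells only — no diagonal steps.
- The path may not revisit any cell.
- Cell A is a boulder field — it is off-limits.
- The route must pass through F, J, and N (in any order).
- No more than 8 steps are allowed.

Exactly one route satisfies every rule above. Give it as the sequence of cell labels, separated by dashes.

Any route must reach F, J, and N and still end at I within 8 moves, so the order of the required stops is forced.
Route from D: down 2 to N, left 3 to K, up 1 to F, right 2 to I — 8 moves in all.
Check: all required cells visited; 8 ≤ 8 moves.

D - J - N - M - L - K - F - H - I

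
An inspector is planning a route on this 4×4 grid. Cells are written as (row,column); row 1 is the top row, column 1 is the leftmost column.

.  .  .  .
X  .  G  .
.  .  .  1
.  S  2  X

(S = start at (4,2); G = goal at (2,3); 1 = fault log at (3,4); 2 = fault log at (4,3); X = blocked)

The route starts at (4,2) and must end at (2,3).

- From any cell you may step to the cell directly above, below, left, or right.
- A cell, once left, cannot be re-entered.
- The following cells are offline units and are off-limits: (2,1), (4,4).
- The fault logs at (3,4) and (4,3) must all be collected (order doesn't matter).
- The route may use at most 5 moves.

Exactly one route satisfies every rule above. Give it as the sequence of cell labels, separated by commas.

The budget equals the shortest possible length, so every move has to be on a shortest route through the required cells.
Route from (4,2): right to (4,3), up to (3,3), right to (3,4), up to (2,4), left to (2,3) — 5 moves in all.
Check: all required cells visited; 5 ≤ 5 moves.

(4,2), (4,3), (3,3), (3,4), (2,4), (2,3)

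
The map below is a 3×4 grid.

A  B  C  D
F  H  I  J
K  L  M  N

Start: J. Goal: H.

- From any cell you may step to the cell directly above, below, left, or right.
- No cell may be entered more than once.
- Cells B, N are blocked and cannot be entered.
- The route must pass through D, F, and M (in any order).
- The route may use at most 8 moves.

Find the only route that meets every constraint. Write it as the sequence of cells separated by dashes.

The budget equals the shortest possible length, so every move has to be on a shortest route through the required cells.
Route from J: up to D, left to C, 2× down (reaching M), 2× left (reaching K), up to F, right to H — 8 moves in all.
Check: all required cells visited; 8 ≤ 8 moves.

J - D - C - I - M - L - K - F - H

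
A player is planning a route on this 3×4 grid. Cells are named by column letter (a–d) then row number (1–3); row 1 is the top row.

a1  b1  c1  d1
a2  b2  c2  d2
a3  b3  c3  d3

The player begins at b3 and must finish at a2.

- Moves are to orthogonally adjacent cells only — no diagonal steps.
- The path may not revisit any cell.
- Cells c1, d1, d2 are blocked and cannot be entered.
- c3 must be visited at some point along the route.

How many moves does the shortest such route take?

Any route passes through c3 somewhere between b3 and a2. Summing Manhattan distances along the two legs (b3 → c3 → a2) gives a lower bound of 1 + 3 = 4 moves.
A route of 4 moves achieves this: b3 → c3 → c2 → b2 → a2.
Since 4 matches the lower bound, it is optimal.

4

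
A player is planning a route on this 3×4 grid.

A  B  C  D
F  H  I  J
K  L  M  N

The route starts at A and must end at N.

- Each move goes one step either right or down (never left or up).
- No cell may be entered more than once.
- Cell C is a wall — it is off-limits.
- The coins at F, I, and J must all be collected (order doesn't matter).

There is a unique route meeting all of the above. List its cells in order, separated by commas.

Moves only go right or down, so the column and row indices never decrease.
Route from A: down 1 to F, right 3 to J, down 1 to N — 5 moves in all.
Check: all required cells visited.

A, F, H, I, J, N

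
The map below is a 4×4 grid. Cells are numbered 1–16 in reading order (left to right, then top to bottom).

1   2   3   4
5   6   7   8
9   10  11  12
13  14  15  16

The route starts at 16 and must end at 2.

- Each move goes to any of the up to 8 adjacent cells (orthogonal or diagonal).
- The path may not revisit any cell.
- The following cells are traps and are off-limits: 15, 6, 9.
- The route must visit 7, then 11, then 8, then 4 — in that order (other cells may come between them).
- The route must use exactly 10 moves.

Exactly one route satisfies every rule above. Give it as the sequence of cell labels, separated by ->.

16 -> 12 -> 7 -> 10 -> 13 -> 14 -> 11 -> 8 -> 4 -> 3 -> 2

The waypoints must appear in the order 7, 11, 8, 4, with no cell reused.
Route from 16: up to 12, up-left to 7, 2× down-left (reaching 13), right to 14, 2× up-right (reaching 8), up to 4, 2× left (reaching 2) — 10 moves in all.
Check: order respected (7 at step 2, 11 at step 6, 8 at step 7, 4 at step 8); 10 moves as required.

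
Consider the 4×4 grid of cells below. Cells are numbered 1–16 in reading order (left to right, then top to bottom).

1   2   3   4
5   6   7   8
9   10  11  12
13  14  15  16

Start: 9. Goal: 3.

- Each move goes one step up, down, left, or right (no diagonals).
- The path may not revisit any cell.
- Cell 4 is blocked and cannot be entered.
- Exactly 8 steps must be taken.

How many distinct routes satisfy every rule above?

Need simple routes of exactly 8 moves from 9 to 3 (Manhattan distance 4, so 2 moves are spent on a detour and 2 undoing it).
Branch systematically from the start, pruning whenever the remaining move budget drops below the Manhattan distance to 3 or differs from it in parity. Grouping the completions by first move — via 5: 3; via 13: 9; via 10: 7 — and summing: 3 + 9 + 7 = 19.
That gives 19 routes.

19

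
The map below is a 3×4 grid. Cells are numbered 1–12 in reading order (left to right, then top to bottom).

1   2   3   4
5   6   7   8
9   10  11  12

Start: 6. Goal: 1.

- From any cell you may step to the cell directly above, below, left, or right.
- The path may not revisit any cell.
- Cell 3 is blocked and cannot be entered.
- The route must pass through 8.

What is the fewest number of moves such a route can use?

Any route passes through 8 somewhere between 6 and 1. Summing Manhattan distances along the two legs (6 → 8 → 1) gives a lower bound of 2 + 4 = 6 moves.
The shortest route satisfying every rule uses 8 moves: 6 → 7 → 8 → 12 → 11 → 10 → 9 → 5 → 1.
The no-revisit rule (legs can't share cells) pushes the minimum above the 6-move bound; an exhaustive check rules out every length from 6 to 7, leaving 8 as the minimum.

8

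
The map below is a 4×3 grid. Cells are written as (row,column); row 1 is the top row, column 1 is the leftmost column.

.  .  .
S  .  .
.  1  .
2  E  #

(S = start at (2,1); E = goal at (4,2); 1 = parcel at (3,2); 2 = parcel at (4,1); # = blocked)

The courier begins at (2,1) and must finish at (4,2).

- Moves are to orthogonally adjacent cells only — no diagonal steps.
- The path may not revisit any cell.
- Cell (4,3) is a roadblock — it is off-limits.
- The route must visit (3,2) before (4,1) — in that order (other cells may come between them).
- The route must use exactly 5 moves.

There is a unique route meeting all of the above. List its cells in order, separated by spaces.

The waypoints must appear in the order (3,2), (4,1), with no cell reused.
Route from (2,1): right to (2,2), down to (3,2), left to (3,1), down to (4,1), right to (4,2) — 5 moves in all.
Check: order respected (1 at step 2, 2 at step 4); 5 moves as required.

(2,1) (2,2) (3,2) (3,1) (4,1) (4,2)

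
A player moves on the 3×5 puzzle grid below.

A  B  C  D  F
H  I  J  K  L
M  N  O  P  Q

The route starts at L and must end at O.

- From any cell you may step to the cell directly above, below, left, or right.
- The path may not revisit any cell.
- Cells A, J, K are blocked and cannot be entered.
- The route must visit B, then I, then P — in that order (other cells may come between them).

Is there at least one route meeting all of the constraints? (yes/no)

no

Even ignoring the required order, no revisit-free route from L to O manages to pass through all of B, I, and P: branching out from L, every path either misses one of them or, having collected them, can no longer reach O without re-entering a cell.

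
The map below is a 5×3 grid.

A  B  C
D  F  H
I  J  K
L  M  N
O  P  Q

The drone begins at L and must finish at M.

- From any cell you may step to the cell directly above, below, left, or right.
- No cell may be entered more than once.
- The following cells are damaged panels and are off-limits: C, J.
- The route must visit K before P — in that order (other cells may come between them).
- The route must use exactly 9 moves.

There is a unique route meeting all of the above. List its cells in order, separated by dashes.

L - I - D - F - H - K - N - Q - P - M

The waypoints must appear in the order K, P, with no cell reused.
Route from L: up 2 to D, right 2 to H, down 3 to Q, left 1 to P, up 1 to M — 9 moves in all.
Check: order respected (K at step 5, P at step 8); 9 moves as required.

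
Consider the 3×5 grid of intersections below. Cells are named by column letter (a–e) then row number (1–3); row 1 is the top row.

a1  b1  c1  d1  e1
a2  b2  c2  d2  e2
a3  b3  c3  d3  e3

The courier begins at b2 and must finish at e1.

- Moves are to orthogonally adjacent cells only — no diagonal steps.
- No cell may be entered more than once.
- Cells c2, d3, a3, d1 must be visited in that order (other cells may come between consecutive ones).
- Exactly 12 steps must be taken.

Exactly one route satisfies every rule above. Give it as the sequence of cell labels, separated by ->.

The waypoints must appear in the order c2, d3, a3, d1, with no cell reused.
Route from b2: right 2 to d2, down 1 to d3, left 3 to a3, up 2 to a1, right 4 to e1 — 12 moves in all.
Check: order respected (c2 at step 1, d3 at step 3, a3 at step 6, d1 at step 11); 12 moves as required.

b2 -> c2 -> d2 -> d3 -> c3 -> b3 -> a3 -> a2 -> a1 -> b1 -> c1 -> d1 -> e1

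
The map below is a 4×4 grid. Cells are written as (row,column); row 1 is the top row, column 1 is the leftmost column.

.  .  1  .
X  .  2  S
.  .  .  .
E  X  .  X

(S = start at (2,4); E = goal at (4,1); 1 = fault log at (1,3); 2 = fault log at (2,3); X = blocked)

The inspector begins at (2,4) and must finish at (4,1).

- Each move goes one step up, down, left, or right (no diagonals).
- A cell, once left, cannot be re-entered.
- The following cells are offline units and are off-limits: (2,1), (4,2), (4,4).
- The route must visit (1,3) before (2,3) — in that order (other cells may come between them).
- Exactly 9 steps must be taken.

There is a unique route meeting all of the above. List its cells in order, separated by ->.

The waypoints must appear in the order (1,3), (2,3), with no cell reused.
Route from (2,4): up to (1,4), 2× left (reaching (1,2)), down to (2,2), right to (2,3), down to (3,3), 2× left (reaching (3,1)), down to (4,1) — 9 moves in all.
Check: order respected (1 at step 2, 2 at step 5); 9 moves as required.

(2,4) -> (1,4) -> (1,3) -> (1,2) -> (2,2) -> (2,3) -> (3,3) -> (3,2) -> (3,1) -> (4,1)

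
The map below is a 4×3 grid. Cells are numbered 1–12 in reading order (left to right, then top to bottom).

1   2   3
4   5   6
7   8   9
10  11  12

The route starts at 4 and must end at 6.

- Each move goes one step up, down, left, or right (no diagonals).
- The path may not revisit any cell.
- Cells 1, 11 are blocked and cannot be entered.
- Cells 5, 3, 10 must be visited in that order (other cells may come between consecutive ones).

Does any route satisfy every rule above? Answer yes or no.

no

10 must be visited but has only one open neighbour (7), and it is neither the start nor the goal — the route would have to enter and leave through 7, re-entering it.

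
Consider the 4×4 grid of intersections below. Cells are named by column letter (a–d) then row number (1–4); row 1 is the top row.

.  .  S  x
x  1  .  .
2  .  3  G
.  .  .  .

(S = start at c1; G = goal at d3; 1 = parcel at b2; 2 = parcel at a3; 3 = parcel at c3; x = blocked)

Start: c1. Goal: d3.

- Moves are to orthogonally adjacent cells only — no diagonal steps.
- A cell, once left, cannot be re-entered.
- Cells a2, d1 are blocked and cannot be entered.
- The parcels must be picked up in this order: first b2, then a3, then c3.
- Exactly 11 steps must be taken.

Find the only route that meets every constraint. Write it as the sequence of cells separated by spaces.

c1 b1 b2 b3 a3 a4 b4 c4 c3 c2 d2 d3

The waypoints must appear in the order b2, a3, c3, with no cell reused.
Route from c1: left to b1, 2× down (reaching b3), left to a3, down to a4, 2× right (reaching c4), 2× up (reaching c2), right to d2, down to d3 — 11 moves in all.
Check: order respected (1 at step 2, 2 at step 4, 3 at step 8); 11 moves as required.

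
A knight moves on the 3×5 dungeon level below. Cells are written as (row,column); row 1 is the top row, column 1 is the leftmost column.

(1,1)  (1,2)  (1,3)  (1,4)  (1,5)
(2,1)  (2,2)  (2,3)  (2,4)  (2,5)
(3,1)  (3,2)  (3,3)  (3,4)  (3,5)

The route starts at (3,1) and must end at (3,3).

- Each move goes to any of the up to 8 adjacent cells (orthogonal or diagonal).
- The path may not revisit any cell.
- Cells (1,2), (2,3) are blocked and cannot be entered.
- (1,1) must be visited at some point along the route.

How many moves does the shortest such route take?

4

Any route passes through (1,1) somewhere between (3,1) and (3,3). Summing Chebyshev distances along the two legs ((3,1) → (1,1) → (3,3)) gives a lower bound of 2 + 2 = 4 moves.
A route of 4 moves achieves this: (3,1) → (2,1) → (1,1) → (2,2) → (3,3).
Since 4 matches the lower bound, it is optimal.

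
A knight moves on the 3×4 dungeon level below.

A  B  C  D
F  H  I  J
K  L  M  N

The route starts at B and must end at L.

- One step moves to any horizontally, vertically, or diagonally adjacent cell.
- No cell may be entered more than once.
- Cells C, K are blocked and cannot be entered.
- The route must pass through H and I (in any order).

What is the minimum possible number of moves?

3

Any route passes through H and I in some order between B and L. Summing Chebyshev distances along each leg and taking the cheapest ordering (B → I → H → L) gives a lower bound of 1 + 1 + 1 = 3 moves.
A route of 3 moves achieves this: B → H → I → L.
Since 3 matches the lower bound, it is optimal.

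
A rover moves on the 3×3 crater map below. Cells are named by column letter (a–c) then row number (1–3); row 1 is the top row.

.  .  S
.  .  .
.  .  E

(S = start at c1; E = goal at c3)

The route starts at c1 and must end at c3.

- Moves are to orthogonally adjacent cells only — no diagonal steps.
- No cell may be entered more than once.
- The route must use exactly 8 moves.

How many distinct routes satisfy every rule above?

2

Need simple routes of exactly 8 moves from c1 to c3 (Manhattan distance 2, so 3 moves are spent on a detour and 3 undoing it).
Enumerating: c1 c2 b2 b1 a1 a2 a3 b3 c3 | c1 b1 a1 a2 a3 b3 b2 c2 c3.
That gives 2 routes.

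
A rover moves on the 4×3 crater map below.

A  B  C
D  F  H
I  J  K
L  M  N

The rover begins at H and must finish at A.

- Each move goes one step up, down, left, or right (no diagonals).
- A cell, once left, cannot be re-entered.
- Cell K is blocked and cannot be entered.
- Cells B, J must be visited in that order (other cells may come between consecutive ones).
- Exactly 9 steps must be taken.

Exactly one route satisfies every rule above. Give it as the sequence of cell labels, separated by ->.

The waypoints must appear in the order B, J, with no cell reused.
Route from H: up to C, left to B, 3× down (reaching M), left to L, 3× up (reaching A) — 9 moves in all.
Check: order respected (B at step 2, J at step 4); 9 moves as required.

H -> C -> B -> F -> J -> M -> L -> I -> D -> A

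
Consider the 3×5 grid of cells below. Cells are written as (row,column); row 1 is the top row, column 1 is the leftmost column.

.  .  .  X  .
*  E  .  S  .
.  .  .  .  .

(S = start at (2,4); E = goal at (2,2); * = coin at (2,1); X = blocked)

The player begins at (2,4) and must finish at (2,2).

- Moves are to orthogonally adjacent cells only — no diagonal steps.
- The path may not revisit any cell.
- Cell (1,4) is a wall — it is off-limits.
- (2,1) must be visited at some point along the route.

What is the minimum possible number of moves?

6

Any route passes through (2,1) somewhere between (2,4) and (2,2). Summing Manhattan distances along the two legs ((2,4) → (2,1) → (2,2)) gives a lower bound of 3 + 1 = 4 moves.
The shortest route satisfying every rule uses 6 moves: (2,4) → (3,4) → (3,3) → (3,2) → (3,1) → (2,1) → (2,2).
The bound of 4 isn't tight here; checking systematically, no route of length 4 through 5 satisfies every constraint, so 6 is the minimum.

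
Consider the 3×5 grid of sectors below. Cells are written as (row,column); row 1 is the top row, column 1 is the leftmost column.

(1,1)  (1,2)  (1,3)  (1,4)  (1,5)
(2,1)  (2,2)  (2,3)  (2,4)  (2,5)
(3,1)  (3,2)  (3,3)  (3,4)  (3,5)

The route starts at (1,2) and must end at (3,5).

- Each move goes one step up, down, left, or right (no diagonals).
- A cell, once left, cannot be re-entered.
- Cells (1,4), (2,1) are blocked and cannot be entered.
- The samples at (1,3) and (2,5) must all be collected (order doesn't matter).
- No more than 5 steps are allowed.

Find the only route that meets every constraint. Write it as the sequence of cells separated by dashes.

(1,2) - (1,3) - (2,3) - (2,4) - (2,5) - (3,5)

The 5-move cap with required stops at (1,3), (2,5) leaves no slack for detours.
Route from (1,2): right 1 to (1,3), down 1 to (2,3), right 2 to (2,5), down 1 to (3,5) — 5 moves in all.
Check: all required cells visited; 5 ≤ 5 moves.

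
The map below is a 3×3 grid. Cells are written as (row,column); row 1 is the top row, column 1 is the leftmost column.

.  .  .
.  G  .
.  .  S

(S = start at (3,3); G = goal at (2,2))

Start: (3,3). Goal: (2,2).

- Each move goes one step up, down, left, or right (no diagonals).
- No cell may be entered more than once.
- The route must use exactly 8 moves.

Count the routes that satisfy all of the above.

Need simple routes of exactly 8 moves from (3,3) to (2,2) (Manhattan distance 2, so 3 moves are spent on a detour and 3 undoing it).
Enumerating: (3,3) (2,3) (1,3) (1,2) (1,1) (2,1) (3,1) (3,2) (2,2) | (3,3) (3,2) (3,1) (2,1) (1,1) (1,2) (1,3) (2,3) (2,2).
That gives 2 routes.

2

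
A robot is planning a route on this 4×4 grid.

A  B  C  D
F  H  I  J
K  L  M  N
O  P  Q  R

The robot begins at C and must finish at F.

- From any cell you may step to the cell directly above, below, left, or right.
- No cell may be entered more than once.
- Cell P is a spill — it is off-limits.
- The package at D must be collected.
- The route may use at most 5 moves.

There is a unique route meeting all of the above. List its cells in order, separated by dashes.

C - D - J - I - H - F

The budget equals the shortest possible length, so every move has to be on a shortest route through the required cells.
Route from C: right 1 to D, down 1 to J, left 3 to F — 5 moves in all.
Check: all required cells visited; 5 ≤ 5 moves.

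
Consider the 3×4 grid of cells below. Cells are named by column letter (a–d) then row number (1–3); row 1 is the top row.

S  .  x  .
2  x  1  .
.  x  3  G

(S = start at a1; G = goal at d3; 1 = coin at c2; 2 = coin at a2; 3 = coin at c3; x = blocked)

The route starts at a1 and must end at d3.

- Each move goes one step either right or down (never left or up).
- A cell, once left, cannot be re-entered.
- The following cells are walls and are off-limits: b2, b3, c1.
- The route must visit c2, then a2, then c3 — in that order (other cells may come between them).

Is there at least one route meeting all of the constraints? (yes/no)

a2 lies to the left of c2, so going from c2 to a2 would need a leftward move — but moves only go right/down, so c2 cannot be visited before a2.

no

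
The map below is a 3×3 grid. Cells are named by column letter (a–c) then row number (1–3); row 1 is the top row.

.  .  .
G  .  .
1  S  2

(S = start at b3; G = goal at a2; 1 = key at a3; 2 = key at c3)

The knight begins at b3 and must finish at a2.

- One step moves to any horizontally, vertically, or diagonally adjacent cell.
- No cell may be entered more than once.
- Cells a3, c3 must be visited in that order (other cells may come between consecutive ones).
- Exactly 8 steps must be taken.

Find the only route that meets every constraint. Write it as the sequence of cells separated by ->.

b3 -> a3 -> b2 -> c3 -> c2 -> c1 -> b1 -> a1 -> a2

The waypoints must appear in the order a3, c3, with no cell reused.
Route from b3: left to a3, up-right to b2, down-right to c3, 2× up (reaching c1), 2× left (reaching a1), down to a2 — 8 moves in all.
Check: order respected (1 at step 1, 2 at step 3); 8 moves as required.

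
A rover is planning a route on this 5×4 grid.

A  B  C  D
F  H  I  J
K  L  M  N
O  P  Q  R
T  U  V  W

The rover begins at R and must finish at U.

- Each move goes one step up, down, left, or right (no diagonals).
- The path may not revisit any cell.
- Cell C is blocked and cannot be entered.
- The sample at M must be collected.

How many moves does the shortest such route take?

Any route passes through M somewhere between R and U. Summing Manhattan distances along the two legs (R → M → U) gives a lower bound of 2 + 3 = 5 moves.
A route of 5 moves achieves this: R → N → M → Q → V → U.
Since 5 matches the lower bound, it is optimal.

5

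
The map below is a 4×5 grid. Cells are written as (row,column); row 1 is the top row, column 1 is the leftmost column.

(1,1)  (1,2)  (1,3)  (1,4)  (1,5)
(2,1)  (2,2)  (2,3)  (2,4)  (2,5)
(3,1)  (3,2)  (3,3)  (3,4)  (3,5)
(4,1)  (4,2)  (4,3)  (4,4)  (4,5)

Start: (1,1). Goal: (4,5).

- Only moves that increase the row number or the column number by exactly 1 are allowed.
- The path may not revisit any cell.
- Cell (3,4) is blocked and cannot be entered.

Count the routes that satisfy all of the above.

A right/down-only route from (1,1) to (4,5) makes exactly 3 down-moves and 4 right-moves in some order.
With no other constraints that would be C(7,3) = 35 routes.
Subtract routes through each blocked cell (inclusion–exclusion for overlaps): − through (3,4): 20 → 15.
That gives 15 routes.

15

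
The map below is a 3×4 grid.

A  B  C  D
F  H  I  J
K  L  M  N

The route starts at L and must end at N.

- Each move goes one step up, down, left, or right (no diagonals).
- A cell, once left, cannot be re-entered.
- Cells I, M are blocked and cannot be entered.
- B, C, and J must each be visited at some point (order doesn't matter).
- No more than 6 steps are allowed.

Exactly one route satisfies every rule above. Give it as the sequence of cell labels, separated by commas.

The budget equals the shortest possible length, so every move has to be on a shortest route through the required cells.
Route from L: 2× up (reaching B), 2× right (reaching D), 2× down (reaching N) — 6 moves in all.
Check: all required cells visited; 6 ≤ 6 moves.

L, H, B, C, D, J, N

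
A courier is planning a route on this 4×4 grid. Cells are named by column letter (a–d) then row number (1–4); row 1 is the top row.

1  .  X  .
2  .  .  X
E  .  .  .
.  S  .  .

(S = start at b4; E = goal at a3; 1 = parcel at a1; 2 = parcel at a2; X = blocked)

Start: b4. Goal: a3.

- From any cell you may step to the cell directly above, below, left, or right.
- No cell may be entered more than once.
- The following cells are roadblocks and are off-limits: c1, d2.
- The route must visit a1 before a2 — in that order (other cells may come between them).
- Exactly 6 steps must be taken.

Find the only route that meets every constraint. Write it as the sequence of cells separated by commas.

The waypoints must appear in the order a1, a2, with no cell reused.
Route from b4: up 3 to b1, left 1 to a1, down 2 to a3 — 6 moves in all.
Check: order respected (1 at step 4, 2 at step 5); 6 moves as required.

b4, b3, b2, b1, a1, a2, a3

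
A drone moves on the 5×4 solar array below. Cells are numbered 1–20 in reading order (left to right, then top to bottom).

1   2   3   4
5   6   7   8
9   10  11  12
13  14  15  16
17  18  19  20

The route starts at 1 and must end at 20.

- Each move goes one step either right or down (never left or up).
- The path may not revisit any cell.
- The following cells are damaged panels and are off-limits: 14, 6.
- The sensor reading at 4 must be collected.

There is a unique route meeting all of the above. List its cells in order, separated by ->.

Moves only go right or down, so the column and row indices never decrease.
Route from 1: 3× right (reaching 4), 4× down (reaching 20) — 7 moves in all.
Check: all required cells visited.

1 -> 2 -> 3 -> 4 -> 8 -> 12 -> 16 -> 20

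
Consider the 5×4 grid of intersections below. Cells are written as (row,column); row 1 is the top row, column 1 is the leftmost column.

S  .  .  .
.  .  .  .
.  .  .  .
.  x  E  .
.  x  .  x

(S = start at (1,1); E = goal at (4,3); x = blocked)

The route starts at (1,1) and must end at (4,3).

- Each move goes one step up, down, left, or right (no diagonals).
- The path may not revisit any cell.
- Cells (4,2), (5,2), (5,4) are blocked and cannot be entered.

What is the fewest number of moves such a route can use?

5

The Manhattan distance from (1,1) to (4,3) is |1−4| + |1−3| = 5, so at least 5 moves are needed.
A route of 5 moves achieves this: (1,1) → (2,1) → (3,1) → (3,2) → (3,3) → (4,3).
Since 5 matches the lower bound, it is optimal.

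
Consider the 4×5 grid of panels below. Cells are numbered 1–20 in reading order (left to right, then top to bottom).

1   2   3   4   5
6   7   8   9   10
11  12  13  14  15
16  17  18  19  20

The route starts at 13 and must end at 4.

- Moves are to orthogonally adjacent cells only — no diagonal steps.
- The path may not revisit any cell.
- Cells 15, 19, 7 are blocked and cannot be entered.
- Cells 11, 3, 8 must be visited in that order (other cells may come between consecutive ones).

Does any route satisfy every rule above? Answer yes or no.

yes

One route that works: 13 → 12 → 11 → 6 → 1 → 2 → 3 → 8 → 9 → 4.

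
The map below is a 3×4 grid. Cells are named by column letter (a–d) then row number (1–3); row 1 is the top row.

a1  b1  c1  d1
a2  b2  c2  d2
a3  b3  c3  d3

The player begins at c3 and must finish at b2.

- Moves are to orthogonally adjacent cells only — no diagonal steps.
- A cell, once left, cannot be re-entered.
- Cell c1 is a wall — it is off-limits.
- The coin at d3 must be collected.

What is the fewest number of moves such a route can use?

4

Any route passes through d3 somewhere between c3 and b2. Summing Manhattan distances along the two legs (c3 → d3 → b2) gives a lower bound of 1 + 3 = 4 moves.
A route of 4 moves achieves this: c3 → d3 → d2 → c2 → b2.
Since 4 matches the lower bound, it is optimal.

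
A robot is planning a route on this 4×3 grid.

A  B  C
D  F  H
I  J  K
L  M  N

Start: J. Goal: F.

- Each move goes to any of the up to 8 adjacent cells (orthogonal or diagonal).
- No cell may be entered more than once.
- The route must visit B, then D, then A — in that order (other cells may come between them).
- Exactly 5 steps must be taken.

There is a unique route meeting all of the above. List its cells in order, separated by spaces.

The waypoints must appear in the order B, D, A, with no cell reused.
Route from J: up-right to H, up-left to B, down-left to D, up to A, down-right to F — 5 moves in all.
Check: order respected (B at step 2, D at step 3, A at step 4); 5 moves as required.

J H B D A F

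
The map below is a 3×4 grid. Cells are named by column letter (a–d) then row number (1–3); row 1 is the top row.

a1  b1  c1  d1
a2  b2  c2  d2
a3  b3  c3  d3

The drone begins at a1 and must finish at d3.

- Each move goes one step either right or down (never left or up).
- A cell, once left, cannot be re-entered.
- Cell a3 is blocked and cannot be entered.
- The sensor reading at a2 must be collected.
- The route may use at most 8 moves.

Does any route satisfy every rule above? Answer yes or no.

One route that works: a1 → a2 → b2 → b3 → c3 → d3.

yes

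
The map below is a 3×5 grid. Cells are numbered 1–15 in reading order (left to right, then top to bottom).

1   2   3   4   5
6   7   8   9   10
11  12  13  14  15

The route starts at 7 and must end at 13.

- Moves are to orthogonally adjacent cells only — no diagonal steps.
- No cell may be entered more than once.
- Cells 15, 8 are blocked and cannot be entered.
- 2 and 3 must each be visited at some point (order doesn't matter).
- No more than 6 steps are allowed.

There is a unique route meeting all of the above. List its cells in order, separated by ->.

7 -> 2 -> 3 -> 4 -> 9 -> 14 -> 13

The budget equals the shortest possible length, so every move has to be on a shortest route through the required cells.
Route from 7: up 1 to 2, right 2 to 4, down 2 to 14, left 1 to 13 — 6 moves in all.
Check: all required cells visited; 6 ≤ 6 moves.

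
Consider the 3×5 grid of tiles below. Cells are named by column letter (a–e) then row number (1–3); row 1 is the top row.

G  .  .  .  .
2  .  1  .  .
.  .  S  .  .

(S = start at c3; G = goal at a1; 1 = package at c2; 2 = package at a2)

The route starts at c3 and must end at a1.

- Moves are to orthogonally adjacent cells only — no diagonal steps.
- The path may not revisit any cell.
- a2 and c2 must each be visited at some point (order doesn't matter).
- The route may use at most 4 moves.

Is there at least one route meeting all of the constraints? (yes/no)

yes

One route that works: c3 → c2 → b2 → a2 → a1.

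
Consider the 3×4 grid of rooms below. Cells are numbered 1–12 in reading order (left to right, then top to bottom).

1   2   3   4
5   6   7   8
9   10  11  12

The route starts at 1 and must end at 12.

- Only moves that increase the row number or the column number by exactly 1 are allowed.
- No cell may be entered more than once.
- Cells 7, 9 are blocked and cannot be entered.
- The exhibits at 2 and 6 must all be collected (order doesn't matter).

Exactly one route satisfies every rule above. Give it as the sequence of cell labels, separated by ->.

Moves only go right or down, so the column and row indices never decrease.
Route from 1: right 1 to 2, down 2 to 10, right 2 to 12 — 5 moves in all.
Check: all required cells visited.

1 -> 2 -> 6 -> 10 -> 11 -> 12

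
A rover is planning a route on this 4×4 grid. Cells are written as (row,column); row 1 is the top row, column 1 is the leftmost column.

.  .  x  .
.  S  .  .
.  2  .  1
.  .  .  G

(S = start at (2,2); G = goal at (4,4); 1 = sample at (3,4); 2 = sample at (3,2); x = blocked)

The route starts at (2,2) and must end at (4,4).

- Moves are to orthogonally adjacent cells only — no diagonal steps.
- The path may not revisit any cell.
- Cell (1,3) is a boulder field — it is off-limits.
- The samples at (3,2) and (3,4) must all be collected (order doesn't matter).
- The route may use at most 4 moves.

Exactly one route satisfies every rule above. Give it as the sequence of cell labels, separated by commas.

The 4-move cap with required stops at (3,2), (3,4) leaves no slack for detours.
Route from (2,2): down to (3,2), 2× right (reaching (3,4)), down to (4,4) — 4 moves in all.
Check: all required cells visited; 4 ≤ 4 moves.

(2,2), (3,2), (3,3), (3,4), (4,4)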